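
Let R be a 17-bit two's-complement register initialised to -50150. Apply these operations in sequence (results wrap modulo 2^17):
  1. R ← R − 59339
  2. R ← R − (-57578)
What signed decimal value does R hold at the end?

-51911

Start: R = -50150 = 10011110000011010.
R = -50150 − 59339 = -109489; wraps to 21583 = 00101010001001111
R = 21583 − (-57578) = 79161; wraps to -51911 = 10011010100111001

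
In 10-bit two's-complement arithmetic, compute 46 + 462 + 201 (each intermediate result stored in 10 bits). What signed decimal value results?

-315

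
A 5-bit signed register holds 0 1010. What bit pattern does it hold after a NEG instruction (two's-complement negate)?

Invert: 10101. Add 1: 10110.
Check: 01010 = 10, 10110 = -10.

10110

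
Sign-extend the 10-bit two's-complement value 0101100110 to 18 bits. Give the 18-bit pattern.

MSB of 0101100110 is 0; replicate it into the new high bits.
00000000|0101100110 → 000000000101100110 (still 358).

000000000101100110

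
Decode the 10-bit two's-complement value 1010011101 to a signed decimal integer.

MSB is 1, so the value is negative.
Invert: 0101100010. Add 1: 0101100011 = 355. So the value is −355.

-355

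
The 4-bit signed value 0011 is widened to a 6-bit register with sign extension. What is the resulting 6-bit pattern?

000011

MSB of 0011 is 0; replicate it into the new high bits.
00|0011 → 000011 (still 3).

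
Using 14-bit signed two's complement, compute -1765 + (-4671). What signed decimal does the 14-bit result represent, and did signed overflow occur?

-6436; no overflow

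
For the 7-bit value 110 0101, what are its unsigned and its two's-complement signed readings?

unsigned = 101, signed = -27

Unsigned: 1100101 = 101.
Signed: MSB=1 → 101 − 128 = -27.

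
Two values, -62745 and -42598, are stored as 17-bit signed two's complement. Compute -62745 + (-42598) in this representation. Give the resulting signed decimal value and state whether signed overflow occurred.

-62745 → 10000101011100111
-42598 → 10101100110011010
  10000101011100111
+ 10101100110011010
= 00110010010000001  (discard carry-out 1)
Result 00110010010000001: MSB = 0 → value 25729.
Both addends are negative but the stored result is non-negative: signed overflow. The true value -62745 + (-42598) = -105343 lies outside [-65536, 65535].

25729; overflow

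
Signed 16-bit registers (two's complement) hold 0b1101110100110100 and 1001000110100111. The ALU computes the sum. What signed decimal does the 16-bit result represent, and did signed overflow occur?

28379; overflow

0b1101110100110100 → 1101110100110100 = -8908 (signed)
1001000110100111 = -28249 (signed)
  1101110100110100
+ 1001000110100111
= 0110111011011011  (discard carry-out 1)
Result 0110111011011011: MSB = 0 → value 28379.
Both addends are negative but the stored result is non-negative: signed overflow. The true value -8908 + (-28249) = -37157 lies outside [-32768, 32767].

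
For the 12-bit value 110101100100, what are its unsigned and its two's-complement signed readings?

Unsigned: 110101100100 = 3428.
Signed: MSB=1 → 3428 − 4096 = -668.

unsigned = 3428, signed = -668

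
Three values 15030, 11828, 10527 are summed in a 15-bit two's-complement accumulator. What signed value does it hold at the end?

4617

15030 + 11828 = 26858 → wraps to -5910 (110100011101010)
-5910 + 10527 = 4617 (001001000001001)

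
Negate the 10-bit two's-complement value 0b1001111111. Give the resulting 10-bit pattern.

0110000001

Invert: 0110000000. Add 1: 0110000001.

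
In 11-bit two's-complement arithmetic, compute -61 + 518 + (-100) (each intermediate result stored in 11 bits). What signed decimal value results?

357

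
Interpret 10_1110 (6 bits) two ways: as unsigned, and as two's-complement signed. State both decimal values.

Unsigned: 101110 = 46.
Signed: MSB=1 → 46 − 64 = -18.

unsigned = 46, signed = -18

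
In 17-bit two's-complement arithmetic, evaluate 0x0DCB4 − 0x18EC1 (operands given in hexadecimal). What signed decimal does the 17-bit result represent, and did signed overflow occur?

0x0DCB4 = 01101110010110100 = 56500 (signed)
0x18EC1 = 11000111011000001 = -28991 (signed)
Subtract via negate-and-add: invert 11000111011000001 + 1 = 00111000100111111 (i.e. 28991).
  01101110010110100
+ 00111000100111111
= 10100110111110011
Result 10100110111110011: MSB = 1 → 85491 − 131072 = -45581.
Both addends (after negating the subtrahend) are non-negative but the stored result is negative: signed overflow. The true value 56500 − (-28991) = 85491 lies outside [-65536, 65535].

-45581; overflow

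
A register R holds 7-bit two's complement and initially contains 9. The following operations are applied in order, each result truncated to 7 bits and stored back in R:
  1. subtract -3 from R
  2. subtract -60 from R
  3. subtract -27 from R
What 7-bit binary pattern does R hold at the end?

1100011

Start: R = 9 = 0001001.
R = 9 − (-3) = 12 = 0001100
R = 12 − (-60) = 72; wraps to -56 = 1001000
R = -56 − (-27) = -29 = 1100011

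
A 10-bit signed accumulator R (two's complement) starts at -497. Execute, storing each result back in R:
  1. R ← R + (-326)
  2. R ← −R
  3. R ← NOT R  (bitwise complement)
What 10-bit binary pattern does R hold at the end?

Start: R = -497 = 1000001111.
R = -497 + (-326) = -823; wraps to 201 = 0011001001
R = −(201) = -201 = 1100110111
R = NOT 1100110111 = 0011001000 = 200

0011001000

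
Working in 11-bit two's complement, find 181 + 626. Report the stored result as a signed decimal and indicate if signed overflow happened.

181 → 00010110101
626 → 01001110010
  00010110101
+ 01001110010
= 01100100111
Result 01100100111: MSB = 0 → value 807.
Both addends are non-negative and so is the stored result: no signed overflow.

807; no overflow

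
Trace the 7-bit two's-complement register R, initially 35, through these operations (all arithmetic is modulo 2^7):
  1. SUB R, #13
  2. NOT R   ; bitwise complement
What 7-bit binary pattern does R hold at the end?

1101001

Start: R = 35 = 0100011.
R = 35 − 13 = 22 = 0010110
R = NOT 0010110 = 1101001 = -23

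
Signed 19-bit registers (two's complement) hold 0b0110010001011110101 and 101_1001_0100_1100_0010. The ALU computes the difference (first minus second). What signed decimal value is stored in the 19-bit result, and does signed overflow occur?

-160205; overflow

0b0110010001011110101 → 0110010001011110101 = 205557 (signed)
101_1001_0100_1100_0010 → 1011001010011000010 = -158526 (signed)
Subtract via negate-and-add: invert 1011001010011000010 + 1 = 0100110101100111110 (i.e. 158526).
  0110010001011110101
+ 0100110101100111110
= 1011000111000110011
Result 1011000111000110011: MSB = 1 → 364083 − 524288 = -160205.
Both addends (after negating the subtrahend) are non-negative but the stored result is negative: signed overflow. The true value 205557 − (-158526) = 364083 lies outside [-262144, 262143].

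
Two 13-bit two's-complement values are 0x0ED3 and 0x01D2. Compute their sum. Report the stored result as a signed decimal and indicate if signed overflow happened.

-3931; overflow

0x0ED3 = 0111011010011 = 3795 (signed)
0x01D2 = 0000111010010 = 466 (signed)
  0111011010011
+ 0000111010010
= 1000010100101
Result 1000010100101: MSB = 1 → 4261 − 8192 = -3931.
Both addends are non-negative but the stored result is negative: signed overflow. The true value 3795 + 466 = 4261 lies outside [-4096, 4095].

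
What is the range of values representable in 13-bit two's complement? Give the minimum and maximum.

min = -4096, max = 4095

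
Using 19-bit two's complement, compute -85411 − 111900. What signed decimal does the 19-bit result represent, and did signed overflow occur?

-197311; no overflow

-85411 → 1101011001001011101
111900 → 0011011010100011100
Subtract via negate-and-add: invert 0011011010100011100 + 1 = 1100100101011100100 (i.e. -111900).
  1101011001001011101
+ 1100100101011100100
= 1001111110101000001  (discard carry-out 1)
Result 1001111110101000001: MSB = 1 → 326977 − 524288 = -197311.
Both addends (after negating the subtrahend) are negative and so is the stored result: no signed overflow.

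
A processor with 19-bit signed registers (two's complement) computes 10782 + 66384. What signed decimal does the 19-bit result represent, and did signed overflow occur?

77166; no overflow

10782 → 0000010101000011110
66384 → 0010000001101010000
  0000010101000011110
+ 0010000001101010000
= 0010010110101101110
Result 0010010110101101110: MSB = 0 → value 77166.
Both addends are non-negative and so is the stored result: no signed overflow.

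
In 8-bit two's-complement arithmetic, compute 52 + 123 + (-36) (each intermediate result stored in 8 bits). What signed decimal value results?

52 + 123 = 175 → wraps to -81 (10101111)
-81 + (-36) = -117 (10001011)

-117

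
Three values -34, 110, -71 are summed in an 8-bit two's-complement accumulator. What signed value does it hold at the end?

5

-34 + 110 = 76 (01001100)
76 + (-71) = 5 (00000101)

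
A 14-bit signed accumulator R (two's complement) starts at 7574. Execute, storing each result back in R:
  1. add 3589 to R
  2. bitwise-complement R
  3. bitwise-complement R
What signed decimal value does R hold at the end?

-5221

Start: R = 7574 = 01110110010110.
R = 7574 + 3589 = 11163; wraps to -5221 = 10101110011011
R = NOT 10101110011011 = 01010001100100 = 5220
R = NOT 01010001100100 = 10101110011011 = -5221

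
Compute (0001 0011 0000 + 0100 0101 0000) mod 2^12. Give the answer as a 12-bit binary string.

  000100110000
+ 010001010000
= 010110000000

010110000000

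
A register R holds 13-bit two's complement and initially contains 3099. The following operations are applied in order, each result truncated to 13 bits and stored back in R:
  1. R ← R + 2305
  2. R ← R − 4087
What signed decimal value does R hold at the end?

Start: R = 3099 = 0110000011011.
R = 3099 + 2305 = 5404; wraps to -2788 = 1010100011100
R = -2788 − 4087 = -6875; wraps to 1317 = 0010100100101

1317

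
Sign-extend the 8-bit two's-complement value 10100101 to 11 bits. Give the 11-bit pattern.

11110100101

MSB of 10100101 is 1; replicate it into the new high bits.
111|10100101 → 11110100101 (still -91).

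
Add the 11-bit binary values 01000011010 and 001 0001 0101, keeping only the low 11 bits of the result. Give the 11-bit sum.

01100101111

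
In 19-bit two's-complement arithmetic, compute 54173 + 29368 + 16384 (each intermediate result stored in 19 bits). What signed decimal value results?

99925

54173 + 29368 = 83541 (0010100011001010101)
83541 + 16384 = 99925 (0011000011001010101)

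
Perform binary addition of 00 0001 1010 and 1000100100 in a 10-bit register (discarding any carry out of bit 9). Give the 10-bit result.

1000111110

  0000011010
+ 1000100100
= 1000111110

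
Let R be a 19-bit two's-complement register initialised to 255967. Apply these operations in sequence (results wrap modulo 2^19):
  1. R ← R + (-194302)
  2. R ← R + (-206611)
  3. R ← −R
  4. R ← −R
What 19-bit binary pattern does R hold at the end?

1011100100111001110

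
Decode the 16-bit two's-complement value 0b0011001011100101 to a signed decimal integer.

13029

MSB is 0, so the value is non-negative: 0011001011100101 = 13029.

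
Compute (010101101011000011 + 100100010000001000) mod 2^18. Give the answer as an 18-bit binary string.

  010101101011000011
+ 100100010000001000
= 111001111011001011

111001111011001011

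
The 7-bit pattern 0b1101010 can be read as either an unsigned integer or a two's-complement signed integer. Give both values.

unsigned = 106, signed = -22

Unsigned: 1101010 = 106.
Signed: MSB=1 → 106 − 128 = -22.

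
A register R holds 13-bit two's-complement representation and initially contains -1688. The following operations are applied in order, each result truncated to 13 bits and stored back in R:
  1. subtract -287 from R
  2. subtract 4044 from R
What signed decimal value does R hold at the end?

Start: R = -1688 = 1100101101000.
R = -1688 − (-287) = -1401 = 1101010000111
R = -1401 − 4044 = -5445; wraps to 2747 = 0101010111011

2747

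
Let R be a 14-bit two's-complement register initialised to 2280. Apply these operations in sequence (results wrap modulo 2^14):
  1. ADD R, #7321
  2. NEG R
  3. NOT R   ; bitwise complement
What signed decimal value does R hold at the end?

-6784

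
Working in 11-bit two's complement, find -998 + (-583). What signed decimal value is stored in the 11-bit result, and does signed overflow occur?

467; overflow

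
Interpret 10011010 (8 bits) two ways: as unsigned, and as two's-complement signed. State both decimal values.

unsigned = 154, signed = -102

Unsigned: 10011010 = 154.
Signed: MSB=1 → 154 − 256 = -102.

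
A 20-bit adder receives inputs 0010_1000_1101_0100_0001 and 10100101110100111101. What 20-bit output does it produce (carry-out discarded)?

11001110101001111110

  00101000110101000001
+ 10100101110100111101
= 11001110101001111110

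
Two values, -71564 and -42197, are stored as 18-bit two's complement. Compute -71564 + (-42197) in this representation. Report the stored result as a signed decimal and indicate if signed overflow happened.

-113761; no overflow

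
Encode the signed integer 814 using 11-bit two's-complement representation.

01100101110

814 is non-negative, so write it directly in 11 bits: 01100101110.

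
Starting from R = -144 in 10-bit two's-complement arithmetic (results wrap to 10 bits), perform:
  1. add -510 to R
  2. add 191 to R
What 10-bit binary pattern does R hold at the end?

1000110001

Start: R = -144 = 1101110000.
R = -144 + (-510) = -654; wraps to 370 = 0101110010
R = 370 + 191 = 561; wraps to -463 = 1000110001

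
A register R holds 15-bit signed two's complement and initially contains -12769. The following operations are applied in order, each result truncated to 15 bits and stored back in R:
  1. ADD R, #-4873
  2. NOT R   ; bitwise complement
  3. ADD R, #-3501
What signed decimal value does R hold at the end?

Start: R = -12769 = 100111000011111.
R = -12769 + (-4873) = -17642; wraps to 15126 = 011101100010110
R = NOT 011101100010110 = 100010011101001 = -15127
R = -15127 + (-3501) = -18628; wraps to 14140 = 011011100111100

14140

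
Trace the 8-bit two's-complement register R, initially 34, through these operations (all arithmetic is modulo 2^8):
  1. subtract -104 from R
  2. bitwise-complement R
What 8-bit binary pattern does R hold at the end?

Start: R = 34 = 00100010.
R = 34 − (-104) = 138; wraps to -118 = 10001010
R = NOT 10001010 = 01110101 = 117

01110101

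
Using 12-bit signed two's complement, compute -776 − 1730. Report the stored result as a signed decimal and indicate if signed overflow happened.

-776 → 110011111000
1730 → 011011000010
Subtract via negate-and-add: invert 011011000010 + 1 = 100100111110 (i.e. -1730).
  110011111000
+ 100100111110
= 011000110110  (discard carry-out 1)
Result 011000110110: MSB = 0 → value 1590.
Both addends (after negating the subtrahend) are negative but the stored result is non-negative: signed overflow. The true value -776 − 1730 = -2506 lies outside [-2048, 2047].

1590; overflow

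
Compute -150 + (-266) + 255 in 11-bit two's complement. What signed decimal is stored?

-161

-150 + (-266) = -416 (11001100000)
-416 + 255 = -161 (11101011111)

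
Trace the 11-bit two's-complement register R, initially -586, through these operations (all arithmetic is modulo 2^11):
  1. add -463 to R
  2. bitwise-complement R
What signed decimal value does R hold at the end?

Start: R = -586 = 10110110110.
R = -586 + (-463) = -1049; wraps to 999 = 01111100111
R = NOT 01111100111 = 10000011000 = -1000

-1000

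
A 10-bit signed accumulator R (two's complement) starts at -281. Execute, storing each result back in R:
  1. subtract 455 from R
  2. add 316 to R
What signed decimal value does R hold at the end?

Start: R = -281 = 1011100111.
R = -281 − 455 = -736; wraps to 288 = 0100100000
R = 288 + 316 = 604; wraps to -420 = 1001011100

-420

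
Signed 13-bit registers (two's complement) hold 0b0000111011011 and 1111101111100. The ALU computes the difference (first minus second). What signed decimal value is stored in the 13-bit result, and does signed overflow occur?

607; no overflow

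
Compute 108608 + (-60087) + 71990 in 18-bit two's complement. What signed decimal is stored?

120511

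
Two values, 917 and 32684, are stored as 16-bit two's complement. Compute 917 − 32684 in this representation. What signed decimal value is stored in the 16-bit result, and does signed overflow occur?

-31767; no overflow

917 → 0000001110010101
32684 → 0111111110101100
Subtract via negate-and-add: invert 0111111110101100 + 1 = 1000000001010100 (i.e. -32684).
  0000001110010101
+ 1000000001010100
= 1000001111101001
Result 1000001111101001: MSB = 1 → 33769 − 65536 = -31767.
Addends (after negating the subtrahend) have opposite signs, so signed overflow cannot occur.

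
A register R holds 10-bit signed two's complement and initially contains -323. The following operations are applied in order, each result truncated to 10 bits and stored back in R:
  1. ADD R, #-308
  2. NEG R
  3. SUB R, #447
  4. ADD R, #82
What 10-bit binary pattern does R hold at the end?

Start: R = -323 = 1010111101.
R = -323 + (-308) = -631; wraps to 393 = 0110001001
R = −(393) = -393 = 1001110111
R = -393 − 447 = -840; wraps to 184 = 0010111000
R = 184 + 82 = 266 = 0100001010

0100001010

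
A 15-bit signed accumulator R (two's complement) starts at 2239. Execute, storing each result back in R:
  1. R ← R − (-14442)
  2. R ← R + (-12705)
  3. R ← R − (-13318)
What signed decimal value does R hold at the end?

-15474

Start: R = 2239 = 000100010111111.
R = 2239 − (-14442) = 16681; wraps to -16087 = 100000100101001
R = -16087 + (-12705) = -28792; wraps to 3976 = 000111110001000
R = 3976 − (-13318) = 17294; wraps to -15474 = 100001110001110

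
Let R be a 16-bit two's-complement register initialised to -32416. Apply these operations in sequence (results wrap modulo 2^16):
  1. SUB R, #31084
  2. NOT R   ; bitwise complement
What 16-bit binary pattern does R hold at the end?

Start: R = -32416 = 1000000101100000.
R = -32416 − 31084 = -63500; wraps to 2036 = 0000011111110100
R = NOT 0000011111110100 = 1111100000001011 = -2037

1111100000001011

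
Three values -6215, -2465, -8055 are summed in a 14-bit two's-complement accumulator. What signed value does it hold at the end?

-351

-6215 + (-2465) = -8680 → wraps to 7704 (01111000011000)
7704 + (-8055) = -351 (11111010100001)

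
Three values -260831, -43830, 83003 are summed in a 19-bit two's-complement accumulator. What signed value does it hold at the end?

-260831 + (-43830) = -304661 → wraps to 219627 (0110101100111101011)
219627 + 83003 = 302630 → wraps to -221658 (1001001111000100110)

-221658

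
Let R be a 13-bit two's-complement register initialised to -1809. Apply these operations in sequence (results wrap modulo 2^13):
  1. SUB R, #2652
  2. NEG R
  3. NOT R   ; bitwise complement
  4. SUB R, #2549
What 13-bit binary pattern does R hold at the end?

0010010011101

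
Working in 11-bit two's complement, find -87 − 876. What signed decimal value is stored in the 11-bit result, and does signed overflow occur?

-963; no overflow

-87 → 11110101001
876 → 01101101100
Subtract via negate-and-add: invert 01101101100 + 1 = 10010010100 (i.e. -876).
  11110101001
+ 10010010100
= 10000111101  (discard carry-out 1)
Result 10000111101: MSB = 1 → 1085 − 2048 = -963.
Both addends (after negating the subtrahend) are negative and so is the stored result: no signed overflow.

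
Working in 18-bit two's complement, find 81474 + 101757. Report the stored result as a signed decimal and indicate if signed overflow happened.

81474 → 010011111001000010
101757 → 011000110101111101
  010011111001000010
+ 011000110101111101
= 101100101110111111
Result 101100101110111111: MSB = 1 → 183231 − 262144 = -78913.
Both addends are non-negative but the stored result is negative: signed overflow. The true value 81474 + 101757 = 183231 lies outside [-131072, 131071].

-78913; overflow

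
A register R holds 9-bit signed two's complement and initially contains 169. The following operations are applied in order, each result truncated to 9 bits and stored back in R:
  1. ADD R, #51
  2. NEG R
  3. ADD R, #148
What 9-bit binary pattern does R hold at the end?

110111000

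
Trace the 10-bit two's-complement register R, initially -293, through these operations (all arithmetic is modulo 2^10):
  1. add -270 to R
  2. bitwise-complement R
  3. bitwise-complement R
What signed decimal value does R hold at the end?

461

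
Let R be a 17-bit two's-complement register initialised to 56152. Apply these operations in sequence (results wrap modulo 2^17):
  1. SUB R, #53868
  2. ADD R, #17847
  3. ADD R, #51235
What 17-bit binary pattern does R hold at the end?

Start: R = 56152 = 01101101101011000.
R = 56152 − 53868 = 2284 = 00000100011101100
R = 2284 + 17847 = 20131 = 00100111010100011
R = 20131 + 51235 = 71366; wraps to -59706 = 10001011011000110

10001011011000110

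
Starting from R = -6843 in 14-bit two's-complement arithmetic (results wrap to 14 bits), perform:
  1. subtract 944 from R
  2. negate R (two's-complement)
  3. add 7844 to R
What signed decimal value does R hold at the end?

Start: R = -6843 = 10010101000101.
R = -6843 − 944 = -7787 = 10000110010101
R = −(-7787) = 7787 = 01111001101011
R = 7787 + 7844 = 15631; wraps to -753 = 11110100001111

-753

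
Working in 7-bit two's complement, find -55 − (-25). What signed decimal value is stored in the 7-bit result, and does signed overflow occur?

-55 → 1001001
-25 → 1100111
Subtract via negate-and-add: invert 1100111 + 1 = 0011001 (i.e. 25).
  1001001
+ 0011001
= 1100010
Result 1100010: MSB = 1 → 98 − 128 = -30.
Addends (after negating the subtrahend) have opposite signs, so signed overflow cannot occur.

-30; no overflow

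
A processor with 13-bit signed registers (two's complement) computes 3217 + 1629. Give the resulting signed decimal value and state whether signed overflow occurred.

-3346; overflow

3217 → 0110010010001
1629 → 0011001011101
  0110010010001
+ 0011001011101
= 1001011101110
Result 1001011101110: MSB = 1 → 4846 − 8192 = -3346.
Both addends are non-negative but the stored result is negative: signed overflow. The true value 3217 + 1629 = 4846 lies outside [-4096, 4095].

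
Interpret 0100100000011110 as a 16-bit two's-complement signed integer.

18462

MSB is 0, so the value is non-negative: 0100100000011110 = 18462.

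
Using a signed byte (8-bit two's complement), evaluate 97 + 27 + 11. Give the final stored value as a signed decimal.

97 + 27 = 124 (01111100)
124 + 11 = 135 → wraps to -121 (10000111)

-121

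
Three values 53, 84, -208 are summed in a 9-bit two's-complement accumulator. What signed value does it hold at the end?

53 + 84 = 137 (010001001)
137 + (-208) = -71 (110111001)

-71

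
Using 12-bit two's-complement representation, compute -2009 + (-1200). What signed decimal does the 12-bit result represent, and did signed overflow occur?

-2009 → 100000100111
-1200 → 101101010000
  100000100111
+ 101101010000
= 001101110111  (discard carry-out 1)
Result 001101110111: MSB = 0 → value 887.
Both addends are negative but the stored result is non-negative: signed overflow. The true value -2009 + (-1200) = -3209 lies outside [-2048, 2047].

887; overflow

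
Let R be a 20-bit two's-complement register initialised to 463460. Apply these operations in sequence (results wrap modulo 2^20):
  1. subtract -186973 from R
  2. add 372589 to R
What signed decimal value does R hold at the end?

-25554

Start: R = 463460 = 01110001001001100100.
R = 463460 − (-186973) = 650433; wraps to -398143 = 10011110110011000001
R = -398143 + 372589 = -25554 = 11111001110000101110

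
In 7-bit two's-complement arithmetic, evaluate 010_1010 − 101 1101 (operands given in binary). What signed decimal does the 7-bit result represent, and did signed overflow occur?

010_1010 → 0101010 = 42 (signed)
101 1101 → 1011101 = -35 (signed)
Subtract via negate-and-add: invert 1011101 + 1 = 0100011 (i.e. 35).
  0101010
+ 0100011
= 1001101
Result 1001101: MSB = 1 → 77 − 128 = -51.
Both addends (after negating the subtrahend) are non-negative but the stored result is negative: signed overflow. The true value 42 − (-35) = 77 lies outside [-64, 63].

-51; overflow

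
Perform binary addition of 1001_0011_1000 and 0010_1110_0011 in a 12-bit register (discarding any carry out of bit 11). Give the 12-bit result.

  100100111000
+ 001011100011
= 110000011011

110000011011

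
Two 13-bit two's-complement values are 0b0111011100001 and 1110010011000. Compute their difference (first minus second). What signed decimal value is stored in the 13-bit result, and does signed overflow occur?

0b0111011100001 → 0111011100001 = 3809 (signed)
1110010011000 = -872 (signed)
Subtract via negate-and-add: invert 1110010011000 + 1 = 0001101101000 (i.e. 872).
  0111011100001
+ 0001101101000
= 1001001001001
Result 1001001001001: MSB = 1 → 4681 − 8192 = -3511.
Both addends (after negating the subtrahend) are non-negative but the stored result is negative: signed overflow. The true value 3809 − (-872) = 4681 lies outside [-4096, 4095].

-3511; overflow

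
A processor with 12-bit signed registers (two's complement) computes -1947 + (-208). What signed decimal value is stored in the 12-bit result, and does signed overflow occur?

1941; overflow

-1947 → 100001100101
-208 → 111100110000
  100001100101
+ 111100110000
= 011110010101  (discard carry-out 1)
Result 011110010101: MSB = 0 → value 1941.
Both addends are negative but the stored result is non-negative: signed overflow. The true value -1947 + (-208) = -2155 lies outside [-2048, 2047].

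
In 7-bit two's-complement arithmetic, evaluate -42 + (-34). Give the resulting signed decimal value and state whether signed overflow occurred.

52; overflow

-42 → 1010110
-34 → 1011110
  1010110
+ 1011110
= 0110100  (discard carry-out 1)
Result 0110100: MSB = 0 → value 52.
Both addends are negative but the stored result is non-negative: signed overflow. The true value -42 + (-34) = -76 lies outside [-64, 63].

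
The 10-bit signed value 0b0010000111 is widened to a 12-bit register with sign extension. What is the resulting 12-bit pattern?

000010000111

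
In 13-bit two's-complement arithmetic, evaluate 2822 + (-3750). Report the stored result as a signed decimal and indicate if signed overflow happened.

2822 → 0101100000110
-3750 → 1000101011010
  0101100000110
+ 1000101011010
= 1110001100000
Result 1110001100000: MSB = 1 → 7264 − 8192 = -928.
Addends have opposite signs, so signed overflow cannot occur.

-928; no overflow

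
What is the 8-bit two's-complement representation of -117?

|-117| = 117 = 01110101 in 8 bits.
Invert the bits: 10001010. Add 1: 10001011.

10001011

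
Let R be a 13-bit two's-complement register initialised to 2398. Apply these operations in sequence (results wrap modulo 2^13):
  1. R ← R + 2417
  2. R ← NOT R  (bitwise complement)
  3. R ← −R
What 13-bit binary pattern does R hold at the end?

Start: R = 2398 = 0100101011110.
R = 2398 + 2417 = 4815; wraps to -3377 = 1001011001111
R = NOT 1001011001111 = 0110100110000 = 3376
R = −(3376) = -3376 = 1001011010000

1001011010000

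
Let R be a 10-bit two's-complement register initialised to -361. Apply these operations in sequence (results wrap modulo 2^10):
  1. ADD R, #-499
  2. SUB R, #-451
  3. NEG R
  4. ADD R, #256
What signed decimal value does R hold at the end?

Start: R = -361 = 1010010111.
R = -361 + (-499) = -860; wraps to 164 = 0010100100
R = 164 − (-451) = 615; wraps to -409 = 1001100111
R = −(-409) = 409 = 0110011001
R = 409 + 256 = 665; wraps to -359 = 1010011001

-359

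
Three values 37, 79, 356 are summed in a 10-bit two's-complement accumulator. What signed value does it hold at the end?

472

37 + 79 = 116 (0001110100)
116 + 356 = 472 (0111011000)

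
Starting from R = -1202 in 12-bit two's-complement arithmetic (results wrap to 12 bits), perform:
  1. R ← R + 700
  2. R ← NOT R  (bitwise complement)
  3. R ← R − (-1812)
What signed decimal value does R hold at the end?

-1783

Start: R = -1202 = 101101001110.
R = -1202 + 700 = -502 = 111000001010
R = NOT 111000001010 = 000111110101 = 501
R = 501 − (-1812) = 2313; wraps to -1783 = 100100001001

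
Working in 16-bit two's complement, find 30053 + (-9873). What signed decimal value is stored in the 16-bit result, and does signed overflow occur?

30053 → 0111010101100101
-9873 → 1101100101101111
  0111010101100101
+ 1101100101101111
= 0100111011010100  (discard carry-out 1)
Result 0100111011010100: MSB = 0 → value 20180.
Addends have opposite signs, so signed overflow cannot occur.

20180; no overflow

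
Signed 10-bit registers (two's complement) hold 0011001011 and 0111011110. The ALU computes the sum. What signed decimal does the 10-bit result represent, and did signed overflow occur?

0011001011 = 203 (signed)
0111011110 = 478 (signed)
  0011001011
+ 0111011110
= 1010101001
Result 1010101001: MSB = 1 → 681 − 1024 = -343.
Both addends are non-negative but the stored result is negative: signed overflow. The true value 203 + 478 = 681 lies outside [-512, 511].

-343; overflow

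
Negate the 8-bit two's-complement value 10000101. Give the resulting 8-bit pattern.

Invert: 01111010. Add 1: 01111011.
Check: 10000101 = -123, 01111011 = 123.

01111011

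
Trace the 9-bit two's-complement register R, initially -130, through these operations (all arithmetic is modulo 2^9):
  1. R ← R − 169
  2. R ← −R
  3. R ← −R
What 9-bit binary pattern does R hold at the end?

011010101

Start: R = -130 = 101111110.
R = -130 − 169 = -299; wraps to 213 = 011010101
R = −(213) = -213 = 100101011
R = −(-213) = 213 = 011010101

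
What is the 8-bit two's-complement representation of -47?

|-47| = 47 = 00101111 in 8 bits.
Invert the bits: 11010000. Add 1: 11010001.

11010001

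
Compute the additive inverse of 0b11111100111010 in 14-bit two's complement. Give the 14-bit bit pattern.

Invert: 00000011000101. Add 1: 00000011000110.

00000011000110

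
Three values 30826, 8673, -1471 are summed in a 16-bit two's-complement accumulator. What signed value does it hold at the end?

30826 + 8673 = 39499 → wraps to -26037 (1001101001001011)
-26037 + (-1471) = -27508 (1001010010001100)

-27508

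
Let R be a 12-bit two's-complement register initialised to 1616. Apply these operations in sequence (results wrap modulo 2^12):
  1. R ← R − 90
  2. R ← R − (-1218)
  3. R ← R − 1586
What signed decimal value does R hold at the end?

Start: R = 1616 = 011001010000.
R = 1616 − 90 = 1526 = 010111110110
R = 1526 − (-1218) = 2744; wraps to -1352 = 101010111000
R = -1352 − 1586 = -2938; wraps to 1158 = 010010000110

1158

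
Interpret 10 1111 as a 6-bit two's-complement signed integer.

-17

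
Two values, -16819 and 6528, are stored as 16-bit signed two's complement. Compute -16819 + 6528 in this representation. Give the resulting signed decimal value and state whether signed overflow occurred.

-16819 → 1011111001001101
6528 → 0001100110000000
  1011111001001101
+ 0001100110000000
= 1101011111001101
Result 1101011111001101: MSB = 1 → 55245 − 65536 = -10291.
Addends have opposite signs, so signed overflow cannot occur.

-10291; no overflow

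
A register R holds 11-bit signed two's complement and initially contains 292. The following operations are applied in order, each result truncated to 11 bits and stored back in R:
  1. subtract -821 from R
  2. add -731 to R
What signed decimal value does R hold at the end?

Start: R = 292 = 00100100100.
R = 292 − (-821) = 1113; wraps to -935 = 10001011001
R = -935 + (-731) = -1666; wraps to 382 = 00101111110

382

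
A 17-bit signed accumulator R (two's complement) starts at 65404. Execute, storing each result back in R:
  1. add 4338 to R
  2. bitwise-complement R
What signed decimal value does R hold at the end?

61329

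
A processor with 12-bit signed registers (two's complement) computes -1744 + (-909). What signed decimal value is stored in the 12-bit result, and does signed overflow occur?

1443; overflow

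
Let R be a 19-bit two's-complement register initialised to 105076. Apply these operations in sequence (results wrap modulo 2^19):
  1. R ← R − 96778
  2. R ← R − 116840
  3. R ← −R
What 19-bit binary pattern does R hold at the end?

Start: R = 105076 = 0011001101001110100.
R = 105076 − 96778 = 8298 = 0000010000001101010
R = 8298 − 116840 = -108542 = 1100101100000000010
R = −(-108542) = 108542 = 0011010011111111110

0011010011111111110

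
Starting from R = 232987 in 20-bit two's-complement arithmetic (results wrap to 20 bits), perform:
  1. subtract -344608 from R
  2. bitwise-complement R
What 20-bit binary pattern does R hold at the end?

Start: R = 232987 = 00111000111000011011.
R = 232987 − (-344608) = 577595; wraps to -470981 = 10001101000000111011
R = NOT 10001101000000111011 = 01110010111111000100 = 470980

01110010111111000100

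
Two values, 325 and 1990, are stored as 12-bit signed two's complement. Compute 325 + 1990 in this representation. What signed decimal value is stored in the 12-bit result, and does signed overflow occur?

-1781; overflow

325 → 000101000101
1990 → 011111000110
  000101000101
+ 011111000110
= 100100001011
Result 100100001011: MSB = 1 → 2315 − 4096 = -1781.
Both addends are non-negative but the stored result is negative: signed overflow. The true value 325 + 1990 = 2315 lies outside [-2048, 2047].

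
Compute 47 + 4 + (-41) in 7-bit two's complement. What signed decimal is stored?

47 + 4 = 51 (0110011)
51 + (-41) = 10 (0001010)

10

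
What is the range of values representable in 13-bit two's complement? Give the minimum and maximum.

min = -4096, max = 4095

Minimum: −2^12 = -4096.
Maximum: 2^12 − 1 = 4095.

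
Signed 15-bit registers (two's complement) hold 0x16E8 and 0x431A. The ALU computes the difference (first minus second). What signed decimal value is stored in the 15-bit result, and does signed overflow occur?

0x16E8 = 001011011101000 = 5864 (signed)
0x431A = 100001100011010 = -15590 (signed)
Subtract via negate-and-add: invert 100001100011010 + 1 = 011110011100110 (i.e. 15590).
  001011011101000
+ 011110011100110
= 101001111001110
Result 101001111001110: MSB = 1 → 21454 − 32768 = -11314.
Both addends (after negating the subtrahend) are non-negative but the stored result is negative: signed overflow. The true value 5864 − (-15590) = 21454 lies outside [-16384, 16383].

-11314; overflow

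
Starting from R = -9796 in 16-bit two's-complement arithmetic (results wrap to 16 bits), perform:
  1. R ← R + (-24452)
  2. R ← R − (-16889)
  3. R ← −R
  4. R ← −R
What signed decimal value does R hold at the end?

-17359

Start: R = -9796 = 1101100110111100.
R = -9796 + (-24452) = -34248; wraps to 31288 = 0111101000111000
R = 31288 − (-16889) = 48177; wraps to -17359 = 1011110000110001
R = −(-17359) = 17359 = 0100001111001111
R = −(17359) = -17359 = 1011110000110001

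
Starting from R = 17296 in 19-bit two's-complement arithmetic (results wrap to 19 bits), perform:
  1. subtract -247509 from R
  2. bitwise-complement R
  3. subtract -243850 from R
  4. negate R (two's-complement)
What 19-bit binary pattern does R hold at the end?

0000101000111011100

Start: R = 17296 = 0000100001110010000.
R = 17296 − (-247509) = 264805; wraps to -259483 = 1000000101001100101
R = NOT 1000000101001100101 = 0111111010110011010 = 259482
R = 259482 − (-243850) = 503332; wraps to -20956 = 1111010111000100100
R = −(-20956) = 20956 = 0000101000111011100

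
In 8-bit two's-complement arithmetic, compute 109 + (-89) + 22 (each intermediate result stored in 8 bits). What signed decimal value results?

42

109 + (-89) = 20 (00010100)
20 + 22 = 42 (00101010)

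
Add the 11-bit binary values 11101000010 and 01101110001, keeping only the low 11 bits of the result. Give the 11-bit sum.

  11101000010
+ 01101110001
= 01010110011  (discard carry-out 1)

01010110011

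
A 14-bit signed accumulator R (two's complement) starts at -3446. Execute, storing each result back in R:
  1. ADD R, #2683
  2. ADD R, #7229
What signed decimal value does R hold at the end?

6466

Start: R = -3446 = 11001010001010.
R = -3446 + 2683 = -763 = 11110100000101
R = -763 + 7229 = 6466 = 01100101000010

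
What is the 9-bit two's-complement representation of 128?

010000000

128 is non-negative, so write it directly in 9 bits: 010000000.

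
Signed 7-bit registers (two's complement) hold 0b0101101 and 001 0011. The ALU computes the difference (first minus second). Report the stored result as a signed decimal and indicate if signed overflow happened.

0b0101101 → 0101101 = 45 (signed)
001 0011 → 0010011 = 19 (signed)
Subtract via negate-and-add: invert 0010011 + 1 = 1101101 (i.e. -19).
  0101101
+ 1101101
= 0011010  (discard carry-out 1)
Result 0011010: MSB = 0 → value 26.
Addends (after negating the subtrahend) have opposite signs, so signed overflow cannot occur.

26; no overflow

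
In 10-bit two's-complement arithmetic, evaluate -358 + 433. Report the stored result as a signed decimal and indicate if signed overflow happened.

-358 → 1010011010
433 → 0110110001
  1010011010
+ 0110110001
= 0001001011  (discard carry-out 1)
Result 0001001011: MSB = 0 → value 75.
Addends have opposite signs, so signed overflow cannot occur.

75; no overflow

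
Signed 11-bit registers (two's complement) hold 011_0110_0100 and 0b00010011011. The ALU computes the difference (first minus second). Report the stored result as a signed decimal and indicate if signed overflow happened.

011_0110_0100 → 01101100100 = 868 (signed)
0b00010011011 → 00010011011 = 155 (signed)
Subtract via negate-and-add: invert 00010011011 + 1 = 11101100101 (i.e. -155).
  01101100100
+ 11101100101
= 01011001001  (discard carry-out 1)
Result 01011001001: MSB = 0 → value 713.
Addends (after negating the subtrahend) have opposite signs, so signed overflow cannot occur.

713; no overflow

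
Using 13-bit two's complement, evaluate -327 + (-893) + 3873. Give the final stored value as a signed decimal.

2653

-327 + (-893) = -1220 (1101100111100)
-1220 + 3873 = 2653 (0101001011101)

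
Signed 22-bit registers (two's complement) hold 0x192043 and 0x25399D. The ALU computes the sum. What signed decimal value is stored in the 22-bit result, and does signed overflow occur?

0x192043 = 0110010010000001000011 = 1646659 (signed)
0x25399D = 1001010011100110011101 = -1754723 (signed)
  0110010010000001000011
+ 1001010011100110011101
= 1111100101100111100000
Result 1111100101100111100000: MSB = 1 → 4086240 − 4194304 = -108064.
Addends have opposite signs, so signed overflow cannot occur.

-108064; no overflow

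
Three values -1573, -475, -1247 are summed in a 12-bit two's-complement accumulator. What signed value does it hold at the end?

-1573 + (-475) = -2048 (100000000000)
-2048 + (-1247) = -3295 → wraps to 801 (001100100001)

801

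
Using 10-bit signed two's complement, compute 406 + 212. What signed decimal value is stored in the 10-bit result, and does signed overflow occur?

-406; overflow

406 → 0110010110
212 → 0011010100
  0110010110
+ 0011010100
= 1001101010
Result 1001101010: MSB = 1 → 618 − 1024 = -406.
Both addends are non-negative but the stored result is negative: signed overflow. The true value 406 + 212 = 618 lies outside [-512, 511].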